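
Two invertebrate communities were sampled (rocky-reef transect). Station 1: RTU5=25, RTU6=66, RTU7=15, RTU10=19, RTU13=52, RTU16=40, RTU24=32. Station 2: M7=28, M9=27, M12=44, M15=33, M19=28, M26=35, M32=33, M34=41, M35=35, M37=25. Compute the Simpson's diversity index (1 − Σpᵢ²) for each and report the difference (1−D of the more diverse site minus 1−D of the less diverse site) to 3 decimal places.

0.073

Station 1: N=249, proportions 0.100402, 0.26506, 0.060241, 0.076305, 0.208835, 0.160643, 0.128514, giving 1−D = 0.824277 (working shown to 6 dp, full precision carried).
Station 2: N=329, proportions 0.085106, 0.082067, 0.133739, 0.100304, 0.085106, 0.106383, 0.100304, 0.12462, 0.106383, 0.075988, giving 1−D = 0.896832.
Difference = |0.824277 − 0.896832| = 0.072555, i.e. 0.073 to 3 decimal places.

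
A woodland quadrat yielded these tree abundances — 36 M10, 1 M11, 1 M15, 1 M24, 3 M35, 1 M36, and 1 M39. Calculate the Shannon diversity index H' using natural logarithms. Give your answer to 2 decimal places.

Total N = 36+1+1+1+3+1+1 = 44, so the proportions are 0.8182, 0.0227, 0.0227, 0.0227, 0.0682, 0.0227, 0.0227 (working shown to 4 dp, full precision carried).
Each pᵢ ln pᵢ term: 0.8182×(-0.2007)=-0.1642, 0.0227×(-3.7842)=-0.0860, 0.0227×(-3.7842)=-0.0860, 0.0227×(-3.7842)=-0.0860, 0.0682×(-2.6856)=-0.1831, 0.0227×(-3.7842)=-0.0860, 0.0227×(-3.7842)=-0.0860.
Sum = -0.7773, so H' = 0.78.

0.78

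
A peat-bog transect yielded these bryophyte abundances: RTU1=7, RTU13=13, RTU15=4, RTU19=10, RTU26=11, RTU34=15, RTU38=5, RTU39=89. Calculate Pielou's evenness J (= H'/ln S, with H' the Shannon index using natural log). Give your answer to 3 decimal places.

0.705

Total N = 7+13+4+10+11+15+5+89 = 154, so the proportions are 0.04545, 0.08442, 0.02597, 0.06494, 0.07143, 0.0974, 0.03247, 0.57792 (working shown to 5 dp, full precision carried).
H' = −Σ pᵢ ln pᵢ = −((-0.14050) + (-0.20868) + (-0.09482) + (-0.17756) + (-0.18850) + (-0.22684) + (-0.11128) + (-0.31688)) = 1.46507.
With S = 8 species, ln S = 2.07944, so J = 1.46507/2.07944 = 0.70455, i.e. 0.705 to 3 decimal places.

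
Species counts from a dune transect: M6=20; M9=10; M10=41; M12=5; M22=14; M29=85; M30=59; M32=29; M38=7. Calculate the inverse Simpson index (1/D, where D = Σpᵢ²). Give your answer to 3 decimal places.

5.208

Total N = 20+10+41+5+14+85+59+29+7 = 270, so the proportions are 0.0740741, 0.037037, 0.1518519, 0.0185185, 0.0518519, 0.3148148, 0.2185185, 0.1074074, 0.0259259 (working shown to 7 dp, full precision carried).
D = 0.0740741² + 0.037037² + 0.1518519² + 0.0185185² + 0.0518519² + 0.3148148² + 0.2185185² + 0.1074074² + 0.0259259² = 0.0054870 + 0.0013717 + 0.0230590 + 0.0003429 + 0.0026886 + 0.0991084 + 0.0477503 + 0.0115364 + 0.0006722 = 0.1920165.
So 1/D = 5.20789, i.e. 5.208 to 3 decimal places.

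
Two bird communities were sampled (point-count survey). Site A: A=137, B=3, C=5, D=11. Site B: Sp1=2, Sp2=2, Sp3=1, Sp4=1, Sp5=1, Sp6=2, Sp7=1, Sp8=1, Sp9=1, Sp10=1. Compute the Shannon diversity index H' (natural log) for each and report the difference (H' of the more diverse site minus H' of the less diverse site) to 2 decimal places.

Site A: N=156, proportions 0.8782, 0.0192, 0.0321, 0.0705, giving H' = 0.4873 (working shown to 4 dp, full precision carried).
Site B: N=13, proportions 0.1538, 0.1538, 0.0769, 0.0769, 0.0769, 0.1538, 0.0769, 0.0769, 0.0769, 0.0769, giving H' = 2.2450.
Difference = |0.4873 − 2.2450| = 1.7577, i.e. 1.76 to 2 decimal places.

1.76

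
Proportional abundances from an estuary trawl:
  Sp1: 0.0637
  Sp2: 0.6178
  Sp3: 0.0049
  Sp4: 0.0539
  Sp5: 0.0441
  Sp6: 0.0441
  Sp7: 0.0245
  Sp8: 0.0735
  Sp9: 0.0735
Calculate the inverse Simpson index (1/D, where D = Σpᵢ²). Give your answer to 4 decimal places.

2.4755

D = 0.0637² + 0.6178² + 0.0049² + 0.0539² + 0.0441² + 0.0441² + 0.0245² + 0.0735² + 0.0735² = 0.0040577 + 0.3816768 + 0.0000240 + 0.0029052 + 0.0019448 + 0.0019448 + 0.0006003 + 0.0054022 + 0.0054022 = 0.4039581 (working shown to 7 dp, full precision carried).
So 1/D = 2.475504, i.e. 2.4755 to 4 decimal places.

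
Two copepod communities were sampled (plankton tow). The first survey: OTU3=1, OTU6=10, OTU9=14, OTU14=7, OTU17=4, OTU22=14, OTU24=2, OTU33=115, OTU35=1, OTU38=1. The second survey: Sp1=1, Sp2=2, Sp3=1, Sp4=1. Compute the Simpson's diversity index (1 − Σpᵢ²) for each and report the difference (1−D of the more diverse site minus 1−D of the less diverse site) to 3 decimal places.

The first survey: N=169, proportions 0.00592, 0.05917, 0.08284, 0.04142, 0.02367, 0.08284, 0.01183, 0.68047, 0.00592, 0.00592, giving 1−D = 0.51721 (working shown to 5 dp, full precision carried).
The second survey: N=5, proportions 0.2, 0.4, 0.2, 0.2, giving 1−D = 0.72000.
Difference = |0.51721 − 0.72000| = 0.20279, i.e. 0.203 to 3 decimal places.

0.203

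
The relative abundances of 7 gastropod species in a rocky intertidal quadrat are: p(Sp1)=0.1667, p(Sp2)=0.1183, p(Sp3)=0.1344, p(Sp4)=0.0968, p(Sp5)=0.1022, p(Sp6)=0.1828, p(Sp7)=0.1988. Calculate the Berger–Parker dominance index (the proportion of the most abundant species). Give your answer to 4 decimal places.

The largest proportion is 0.1988, i.e. d = 0.1988 to 4 decimal places.

0.1988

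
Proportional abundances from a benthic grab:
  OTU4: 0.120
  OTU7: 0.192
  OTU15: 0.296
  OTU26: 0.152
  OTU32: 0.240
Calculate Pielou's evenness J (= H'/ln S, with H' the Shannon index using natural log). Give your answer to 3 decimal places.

H' = −Σ pᵢ ln pᵢ = −((-0.25443) + (-0.31685) + (-0.36035) + (-0.28635) + (-0.34251)) = 1.56049 (working shown to 5 dp, full precision carried).
With S = 5 species, ln S = 1.60944, so J = 1.56049/1.60944 = 0.96959, i.e. 0.970 to 3 decimal places.

0.970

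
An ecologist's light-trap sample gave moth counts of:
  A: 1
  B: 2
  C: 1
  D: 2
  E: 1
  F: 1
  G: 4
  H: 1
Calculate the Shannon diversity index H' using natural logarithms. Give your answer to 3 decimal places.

Total N = 1+2+1+2+1+1+4+1 = 13, so the proportions are 0.07692, 0.15385, 0.07692, 0.15385, 0.07692, 0.07692, 0.30769, 0.07692 (working shown to 5 dp, full precision carried).
Each pᵢ ln pᵢ term: 0.07692×(-2.56495)=-0.19730, 0.15385×(-1.87180)=-0.28797, 0.07692×(-2.56495)=-0.19730, 0.15385×(-1.87180)=-0.28797, 0.07692×(-2.56495)=-0.19730, 0.07692×(-2.56495)=-0.19730, 0.30769×(-1.17865)=-0.36266, 0.07692×(-2.56495)=-0.19730.
Sum = -1.92512, so H' = 1.925.

1.925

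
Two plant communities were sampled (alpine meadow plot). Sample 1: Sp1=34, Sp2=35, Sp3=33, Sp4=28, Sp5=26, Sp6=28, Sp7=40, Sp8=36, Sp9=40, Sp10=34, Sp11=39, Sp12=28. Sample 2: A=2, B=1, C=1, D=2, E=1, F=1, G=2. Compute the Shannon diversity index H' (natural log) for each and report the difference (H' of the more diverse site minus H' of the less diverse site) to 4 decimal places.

0.5880

Sample 1: N=401, proportions 0.084788, 0.0872818, 0.0822943, 0.0698254, 0.0648379, 0.0698254, 0.0997506, 0.0897756, 0.0997506, 0.084788, 0.0972569, 0.0698254, giving H' = 2.4746944 (working shown to 7 dp, full precision carried).
Sample 2: N=10, proportions 0.2, 0.1, 0.1, 0.2, 0.1, 0.1, 0.2, giving H' = 1.8866968.
Difference = |2.4746944 − 1.8866968| = 0.5879976, i.e. 0.5880 to 4 decimal places.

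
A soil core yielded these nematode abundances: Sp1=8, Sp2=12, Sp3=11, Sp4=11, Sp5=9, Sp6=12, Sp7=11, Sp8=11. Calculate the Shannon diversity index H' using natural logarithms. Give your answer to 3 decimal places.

2.071

Total N = 8+12+11+11+9+12+11+11 = 85, so the proportions are 0.09412, 0.14118, 0.12941, 0.12941, 0.10588, 0.14118, 0.12941, 0.12941 (working shown to 5 dp, full precision carried).
Each pᵢ ln pᵢ term: 0.09412×(-2.36321)=-0.22242, 0.14118×(-1.95774)=-0.27639, 0.12941×(-2.04476)=-0.26462, 0.12941×(-2.04476)=-0.26462, 0.10588×(-2.24543)=-0.23775, 0.14118×(-1.95774)=-0.27639, 0.12941×(-2.04476)=-0.26462, 0.12941×(-2.04476)=-0.26462.
Sum = -2.07141, so H' = 2.071.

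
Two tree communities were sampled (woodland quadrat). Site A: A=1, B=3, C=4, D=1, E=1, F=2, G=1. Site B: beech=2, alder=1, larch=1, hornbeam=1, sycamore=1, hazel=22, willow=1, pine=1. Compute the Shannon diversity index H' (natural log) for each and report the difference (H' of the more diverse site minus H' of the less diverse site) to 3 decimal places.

Site A: N=13, proportions 0.07692, 0.23077, 0.30769, 0.07692, 0.07692, 0.15385, 0.07692, giving H' = 1.77823 (working shown to 5 dp, full precision carried).
Site B: N=30, proportions 0.06667, 0.03333, 0.03333, 0.03333, 0.03333, 0.73333, 0.03333, 0.03333, giving H' = 1.08822.
Difference = |1.77823 − 1.08822| = 0.69001, i.e. 0.690 to 3 decimal places.

0.690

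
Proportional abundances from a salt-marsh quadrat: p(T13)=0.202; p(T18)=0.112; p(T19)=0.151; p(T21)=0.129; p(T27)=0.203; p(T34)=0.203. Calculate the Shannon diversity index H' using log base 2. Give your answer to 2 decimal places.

Each pᵢ log₂ pᵢ term (working shown to 4 dp, full precision carried): 0.202×(-2.3076)=-0.4661, 0.112×(-3.1584)=-0.3537, 0.151×(-2.7274)=-0.4118, 0.129×(-2.9546)=-0.3811, 0.203×(-2.3004)=-0.4670, 0.203×(-2.3004)=-0.4670.
Sum = -2.5468, so H' = 2.55.

2.55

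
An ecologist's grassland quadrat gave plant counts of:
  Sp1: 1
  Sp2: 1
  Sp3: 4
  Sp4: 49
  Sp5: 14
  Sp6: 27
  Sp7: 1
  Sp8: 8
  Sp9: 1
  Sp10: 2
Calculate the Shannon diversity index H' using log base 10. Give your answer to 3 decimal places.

0.665

Total N = 1+1+4+49+14+27+1+8+1+2 = 108, so the proportions are 0.00926, 0.00926, 0.03704, 0.4537, 0.12963, 0.25, 0.00926, 0.07407, 0.00926, 0.01852 (working shown to 5 dp, full precision carried).
Each pᵢ log₁₀ pᵢ term: 0.00926×(-2.03342)=-0.01883, 0.00926×(-2.03342)=-0.01883, 0.03704×(-1.43136)=-0.05301, 0.4537×(-0.34323)=-0.15572, 0.12963×(-0.88730)=-0.11502, 0.25×(-0.60206)=-0.15051, 0.00926×(-2.03342)=-0.01883, 0.07407×(-1.13033)=-0.08373, 0.00926×(-2.03342)=-0.01883, 0.01852×(-1.73239)=-0.03208.
Sum = -0.66539, so H' = 0.665.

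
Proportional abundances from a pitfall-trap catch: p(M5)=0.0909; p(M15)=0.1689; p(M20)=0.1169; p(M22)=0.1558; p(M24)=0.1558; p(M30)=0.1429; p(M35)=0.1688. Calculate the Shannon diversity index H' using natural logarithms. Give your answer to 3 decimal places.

1.927

Each pᵢ ln pᵢ term (working shown to 5 dp, full precision carried): 0.0909×(-2.39800)=-0.21798, 0.1689×(-1.77845)=-0.30038, 0.1169×(-2.14644)=-0.25092, 0.1558×(-1.85918)=-0.28966, 0.1558×(-1.85918)=-0.28966, 0.1429×(-1.94561)=-0.27803, 0.1688×(-1.77904)=-0.30030.
Sum = -1.92693, so H' = 1.927.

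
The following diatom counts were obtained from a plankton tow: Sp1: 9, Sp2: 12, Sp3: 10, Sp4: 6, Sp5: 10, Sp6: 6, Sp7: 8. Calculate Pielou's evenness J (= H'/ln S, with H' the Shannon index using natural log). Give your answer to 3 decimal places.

Total N = 9+12+10+6+10+6+8 = 61, so the proportions are 0.14754, 0.19672, 0.16393, 0.09836, 0.16393, 0.09836, 0.13115 (working shown to 5 dp, full precision carried).
H' = −Σ pᵢ ln pᵢ = −((-0.28234) + (-0.31986) + (-0.29644) + (-0.22811) + (-0.29644) + (-0.22811) + (-0.26642)) = 1.91772.
With S = 7 species, ln S = 1.94591, so J = 1.91772/1.94591 = 0.98551, i.e. 0.986 to 3 decimal places.

0.986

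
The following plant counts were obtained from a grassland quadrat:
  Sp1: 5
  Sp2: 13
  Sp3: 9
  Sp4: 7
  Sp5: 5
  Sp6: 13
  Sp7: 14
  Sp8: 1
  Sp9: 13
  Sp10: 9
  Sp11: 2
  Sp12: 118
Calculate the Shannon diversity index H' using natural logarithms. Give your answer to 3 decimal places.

1.655

Total N = 5+13+9+7+5+13+14+1+13+9+2+118 = 209, so the proportions are 0.02392, 0.0622, 0.04306, 0.03349, 0.02392, 0.0622, 0.06699, 0.00478, 0.0622, 0.04306, 0.00957, 0.56459 (working shown to 5 dp, full precision carried).
Each pᵢ ln pᵢ term: 0.02392×(-3.73290)=-0.08930, 0.0622×(-2.77738)=-0.17276, 0.04306×(-3.14511)=-0.13544, 0.03349×(-3.39642)=-0.11376, 0.02392×(-3.73290)=-0.08930, 0.0622×(-2.77738)=-0.17276, 0.06699×(-2.70328)=-0.18108, 0.00478×(-5.34233)=-0.02556, 0.0622×(-2.77738)=-0.17276, 0.04306×(-3.14511)=-0.13544, 0.00957×(-4.64919)=-0.04449, 0.56459×(-0.57165)=-0.32275.
Sum = -1.65538, so H' = 1.655.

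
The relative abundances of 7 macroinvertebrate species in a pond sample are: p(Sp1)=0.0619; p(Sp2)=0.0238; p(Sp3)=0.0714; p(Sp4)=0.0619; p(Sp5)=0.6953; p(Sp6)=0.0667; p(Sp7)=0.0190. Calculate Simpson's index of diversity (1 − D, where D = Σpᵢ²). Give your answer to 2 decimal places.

0.50

D = 0.0619² + 0.0238² + 0.0714² + 0.0619² + 0.6953² + 0.0667² + 0.019² = 0.0038 + 0.0006 + 0.0051 + 0.0038 + 0.4834 + 0.0044 + 0.0004 = 0.5016 (working shown to 4 dp, full precision carried).
So 1 − D = 0.4984, i.e. 0.50 to 2 decimal places.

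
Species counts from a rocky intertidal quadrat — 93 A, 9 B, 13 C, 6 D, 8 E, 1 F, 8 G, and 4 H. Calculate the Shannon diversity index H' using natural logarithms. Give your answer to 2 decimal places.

1.26

Total N = 93+9+13+6+8+1+8+4 = 142, so the proportions are 0.6549, 0.0634, 0.0915, 0.0423, 0.0563, 0.007, 0.0563, 0.0282 (working shown to 4 dp, full precision carried).
Each pᵢ ln pᵢ term: 0.6549×(-0.4232)=-0.2772, 0.0634×(-2.7586)=-0.1748, 0.0915×(-2.3909)=-0.2189, 0.0423×(-3.1641)=-0.1337, 0.0563×(-2.8764)=-0.1620, 0.007×(-4.9558)=-0.0349, 0.0563×(-2.8764)=-0.1620, 0.0282×(-3.5695)=-0.1006.
Sum = -1.2642, so H' = 1.26.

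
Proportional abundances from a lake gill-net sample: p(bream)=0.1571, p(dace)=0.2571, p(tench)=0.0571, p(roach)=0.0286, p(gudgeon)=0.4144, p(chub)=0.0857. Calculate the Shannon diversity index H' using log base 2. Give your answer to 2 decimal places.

Each pᵢ log₂ pᵢ term (working shown to 4 dp, full precision carried): 0.1571×(-2.6702)=-0.4195, 0.2571×(-1.9596)=-0.5038, 0.0571×(-4.1304)=-0.2358, 0.0286×(-5.1278)=-0.1467, 0.4144×(-1.2709)=-0.5267, 0.0857×(-3.5446)=-0.3038.
Sum = -2.1362, so H' = 2.14.

2.14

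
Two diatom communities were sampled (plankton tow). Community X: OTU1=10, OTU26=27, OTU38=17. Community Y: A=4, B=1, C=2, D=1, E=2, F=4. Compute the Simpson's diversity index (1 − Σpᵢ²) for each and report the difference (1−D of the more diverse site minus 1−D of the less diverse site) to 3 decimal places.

Community X: N=54, proportions 0.185185, 0.5, 0.314815, giving 1−D = 0.616598 (working shown to 6 dp, full precision carried).
Community Y: N=14, proportions 0.285714, 0.071429, 0.142857, 0.071429, 0.142857, 0.285714, giving 1−D = 0.785714.
Difference = |0.616598 − 0.785714| = 0.169116, i.e. 0.169 to 3 decimal places.

0.169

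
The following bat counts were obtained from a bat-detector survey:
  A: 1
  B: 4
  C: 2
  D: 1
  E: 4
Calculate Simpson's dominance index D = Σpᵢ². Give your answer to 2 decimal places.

Total N = 1+4+2+1+4 = 12, so the proportions are 0.0833, 0.3333, 0.1667, 0.0833, 0.3333 (working shown to 4 dp, full precision carried).
D = 0.0833² + 0.3333² + 0.1667² + 0.0833² + 0.3333² = 0.0069 + 0.1111 + 0.0278 + 0.0069 + 0.1111 = 0.2639.
To 2 decimal places, D = 0.26.

0.26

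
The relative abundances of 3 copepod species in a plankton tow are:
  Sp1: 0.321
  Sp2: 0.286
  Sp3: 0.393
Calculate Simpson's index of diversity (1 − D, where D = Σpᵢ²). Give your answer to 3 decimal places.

0.661

D = 0.321² + 0.286² + 0.393² = 0.10304 + 0.08180 + 0.15445 = 0.33929 (working shown to 5 dp, full precision carried).
So 1 − D = 0.66071, i.e. 0.661 to 3 decimal places.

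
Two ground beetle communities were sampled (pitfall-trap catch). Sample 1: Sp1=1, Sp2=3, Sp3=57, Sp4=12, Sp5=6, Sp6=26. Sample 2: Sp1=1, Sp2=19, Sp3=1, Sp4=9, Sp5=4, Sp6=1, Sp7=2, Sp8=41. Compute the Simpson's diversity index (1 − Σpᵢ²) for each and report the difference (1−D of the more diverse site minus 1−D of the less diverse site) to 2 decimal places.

0.02

Sample 1: N=105, proportions 0.0095, 0.0286, 0.5429, 0.1143, 0.0571, 0.2476, giving 1−D = 0.6268 (working shown to 4 dp, full precision carried).
Sample 2: N=78, proportions 0.0128, 0.2436, 0.0128, 0.1154, 0.0513, 0.0128, 0.0256, 0.5256, giving 1−D = 0.6473.
Difference = |0.6268 − 0.6473| = 0.0205, i.e. 0.02 to 2 decimal places.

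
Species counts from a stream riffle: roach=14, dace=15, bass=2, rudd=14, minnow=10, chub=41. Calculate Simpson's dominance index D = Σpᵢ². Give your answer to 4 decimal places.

Total N = 14+15+2+14+10+41 = 96, so the proportions are 0.145833, 0.15625, 0.020833, 0.145833, 0.104167, 0.427083 (working shown to 6 dp, full precision carried).
D = 0.145833² + 0.15625² + 0.020833² + 0.145833² + 0.104167² + 0.427083² = 0.021267 + 0.024414 + 0.000434 + 0.021267 + 0.010851 + 0.182400 = 0.260634.
To 4 decimal places, D = 0.2606.

0.2606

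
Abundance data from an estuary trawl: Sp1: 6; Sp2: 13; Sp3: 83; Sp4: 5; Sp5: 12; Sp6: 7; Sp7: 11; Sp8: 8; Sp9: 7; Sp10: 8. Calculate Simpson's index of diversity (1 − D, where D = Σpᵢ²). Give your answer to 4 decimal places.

Total N = 6+13+83+5+12+7+11+8+7+8 = 160, so the proportions are 0.0375, 0.08125, 0.51875, 0.03125, 0.075, 0.04375, 0.06875, 0.05, 0.04375, 0.05 (working shown to 6 dp, full precision carried).
D = 0.0375² + 0.08125² + 0.51875² + 0.03125² + 0.075² + 0.04375² + 0.06875² + 0.05² + 0.04375² + 0.05² = 0.001406 + 0.006602 + 0.269102 + 0.000977 + 0.005625 + 0.001914 + 0.004727 + 0.002500 + 0.001914 + 0.002500 = 0.297266.
So 1 − D = 0.702734, i.e. 0.7027 to 4 decimal places.

0.7027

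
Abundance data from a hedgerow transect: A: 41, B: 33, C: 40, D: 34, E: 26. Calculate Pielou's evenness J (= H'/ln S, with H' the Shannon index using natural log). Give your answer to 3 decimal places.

Total N = 41+33+40+34+26 = 174, so the proportions are 0.23563, 0.18966, 0.22989, 0.1954, 0.14943 (working shown to 5 dp, full precision carried).
H' = −Σ pᵢ ln pᵢ = −((-0.34060) + (-0.31531) + (-0.33797) + (-0.31903) + (-0.28405)) = 1.59697.
With S = 5 species, ln S = 1.60944, so J = 1.59697/1.60944 = 0.99225, i.e. 0.992 to 3 decimal places.

0.992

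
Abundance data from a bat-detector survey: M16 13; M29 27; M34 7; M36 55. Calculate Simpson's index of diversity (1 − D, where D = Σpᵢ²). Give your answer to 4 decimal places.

Total N = 13+27+7+55 = 102, so the proportions are 0.127451, 0.264706, 0.068627, 0.539216 (working shown to 6 dp, full precision carried).
D = 0.127451² + 0.264706² + 0.068627² + 0.539216² = 0.016244 + 0.070069 + 0.004710 + 0.290754 = 0.381776.
So 1 − D = 0.618224, i.e. 0.6182 to 4 decimal places.

0.6182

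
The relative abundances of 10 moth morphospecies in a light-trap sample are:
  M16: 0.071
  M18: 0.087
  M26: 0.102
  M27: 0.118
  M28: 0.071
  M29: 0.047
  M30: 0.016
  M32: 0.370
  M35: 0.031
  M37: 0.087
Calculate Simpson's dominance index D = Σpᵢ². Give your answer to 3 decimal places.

0.190

D = 0.071² + 0.087² + 0.102² + 0.118² + 0.071² + 0.047² + 0.016² + 0.37² + 0.031² + 0.087² = 0.00504 + 0.00757 + 0.01040 + 0.01392 + 0.00504 + 0.00221 + 0.00026 + 0.13690 + 0.00096 + 0.00757 = 0.18987 (working shown to 5 dp, full precision carried).
To 3 decimal places, D = 0.190.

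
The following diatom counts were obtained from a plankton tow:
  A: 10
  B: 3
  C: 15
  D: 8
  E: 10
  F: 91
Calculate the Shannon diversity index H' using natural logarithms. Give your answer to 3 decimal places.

1.146

Total N = 10+3+15+8+10+91 = 137, so the proportions are 0.07299, 0.0219, 0.10949, 0.05839, 0.07299, 0.66423 (working shown to 5 dp, full precision carried).
Each pᵢ ln pᵢ term: 0.07299×(-2.61740)=-0.19105, 0.0219×(-3.82137)=-0.08368, 0.10949×(-2.21193)=-0.24218, 0.05839×(-2.84054)=-0.16587, 0.07299×(-2.61740)=-0.19105, 0.66423×(-0.40912)=-0.27175.
Sum = -1.14559, so H' = 1.146.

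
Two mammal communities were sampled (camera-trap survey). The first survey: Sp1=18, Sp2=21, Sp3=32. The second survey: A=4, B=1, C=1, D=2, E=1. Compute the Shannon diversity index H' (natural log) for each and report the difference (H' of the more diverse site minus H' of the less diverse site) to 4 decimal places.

The first survey: N=71, proportions 0.253521, 0.295775, 0.450704, giving H' = 1.067395 (working shown to 6 dp, full precision carried).
The second survey: N=9, proportions 0.444444, 0.111111, 0.111111, 0.222222, 0.111111, giving H' = 1.427061.
Difference = |1.067395 − 1.427061| = 0.359666, i.e. 0.3597 to 4 decimal places.

0.3597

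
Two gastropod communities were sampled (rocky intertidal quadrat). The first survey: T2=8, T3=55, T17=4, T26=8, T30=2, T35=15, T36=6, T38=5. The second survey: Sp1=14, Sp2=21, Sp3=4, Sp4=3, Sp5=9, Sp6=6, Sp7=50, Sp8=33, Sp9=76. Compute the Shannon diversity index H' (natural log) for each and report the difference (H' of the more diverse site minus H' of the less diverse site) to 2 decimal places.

The first survey: N=103, proportions 0.0777, 0.534, 0.0388, 0.0777, 0.0194, 0.1456, 0.0583, 0.0485, giving H' = 1.5277 (working shown to 4 dp, full precision carried).
The second survey: N=216, proportions 0.0648, 0.0972, 0.0185, 0.0139, 0.0417, 0.0278, 0.2315, 0.1528, 0.3519, giving H' = 1.7625.
Difference = |1.5277 − 1.7625| = 0.2348, i.e. 0.23 to 2 decimal places.

0.23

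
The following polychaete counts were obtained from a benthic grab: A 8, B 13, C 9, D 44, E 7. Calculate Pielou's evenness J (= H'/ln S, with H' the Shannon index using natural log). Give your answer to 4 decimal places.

0.8136

Total N = 8+13+9+44+7 = 81, so the proportions are 0.098765, 0.160494, 0.111111, 0.54321, 0.08642 (working shown to 6 dp, full precision carried).
H' = −Σ pᵢ ln pᵢ = −((-0.228643) + (-0.293623) + (-0.244136) + (-0.331499) + (-0.211602)) = 1.309503.
With S = 5 species, ln S = 1.609438, so J = 1.309503/1.609438 = 0.813640, i.e. 0.8136 to 4 decimal places.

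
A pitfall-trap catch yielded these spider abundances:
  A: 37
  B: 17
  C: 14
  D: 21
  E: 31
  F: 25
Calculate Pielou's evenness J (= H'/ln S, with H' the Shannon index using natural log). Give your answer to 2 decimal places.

Total N = 37+17+14+21+31+25 = 145, so the proportions are 0.2552, 0.1172, 0.0966, 0.1448, 0.2138, 0.1724 (working shown to 4 dp, full precision carried).
H' = −Σ pᵢ ln pᵢ = −((-0.3485) + (-0.2513) + (-0.2257) + (-0.2798) + (-0.3298) + (-0.3031)) = 1.7383.
With S = 6 species, ln S = 1.7918, so J = 1.7383/1.7918 = 0.9702, i.e. 0.97 to 2 decimal places.

0.97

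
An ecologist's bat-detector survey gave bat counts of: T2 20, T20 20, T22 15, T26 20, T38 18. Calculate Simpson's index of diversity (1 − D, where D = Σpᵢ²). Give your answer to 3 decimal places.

Total N = 20+20+15+20+18 = 93, so the proportions are 0.21505, 0.21505, 0.16129, 0.21505, 0.19355 (working shown to 5 dp, full precision carried).
D = 0.21505² + 0.21505² + 0.16129² + 0.21505² + 0.19355² = 0.04625 + 0.04625 + 0.02601 + 0.04625 + 0.03746 = 0.20222.
So 1 − D = 0.79778, i.e. 0.798 to 3 decimal places.

0.798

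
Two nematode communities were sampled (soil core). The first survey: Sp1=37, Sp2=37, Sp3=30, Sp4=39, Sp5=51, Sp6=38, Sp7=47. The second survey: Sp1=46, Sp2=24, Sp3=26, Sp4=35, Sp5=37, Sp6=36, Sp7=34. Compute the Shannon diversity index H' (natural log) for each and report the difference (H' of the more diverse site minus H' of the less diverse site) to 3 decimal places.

0.007

The first survey: N=279, proportions 0.13262, 0.13262, 0.10753, 0.13978, 0.1828, 0.1362, 0.16846, giving H' = 1.93289 (working shown to 5 dp, full precision carried).
The second survey: N=238, proportions 0.19328, 0.10084, 0.10924, 0.14706, 0.15546, 0.15126, 0.14286, giving H' = 1.92586.
Difference = |1.93289 − 1.92586| = 0.00703, i.e. 0.007 to 3 decimal places.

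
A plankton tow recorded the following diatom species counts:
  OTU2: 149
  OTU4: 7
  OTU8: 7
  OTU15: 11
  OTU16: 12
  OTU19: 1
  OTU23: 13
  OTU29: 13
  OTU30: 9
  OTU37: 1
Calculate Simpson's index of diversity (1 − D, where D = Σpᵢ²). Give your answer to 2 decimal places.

Total N = 149+7+7+11+12+1+13+13+9+1 = 223, so the proportions are 0.6682, 0.0314, 0.0314, 0.0493, 0.0538, 0.0045, 0.0583, 0.0583, 0.0404, 0.0045 (working shown to 4 dp, full precision carried).
D = 0.6682² + 0.0314² + 0.0314² + 0.0493² + 0.0538² + 0.0045² + 0.0583² + 0.0583² + 0.0404² + 0.0045² = 0.4464 + 0.0010 + 0.0010 + 0.0024 + 0.0029 + 0.0000 + 0.0034 + 0.0034 + 0.0016 + 0.0000 = 0.4622.
So 1 − D = 0.5378, i.e. 0.54 to 2 decimal places.

0.54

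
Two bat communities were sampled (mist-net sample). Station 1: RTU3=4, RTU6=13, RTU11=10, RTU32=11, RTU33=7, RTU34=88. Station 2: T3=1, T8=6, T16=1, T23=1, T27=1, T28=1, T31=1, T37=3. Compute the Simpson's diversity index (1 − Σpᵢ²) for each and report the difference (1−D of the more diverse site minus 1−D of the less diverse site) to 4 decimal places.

0.2368

Station 1: N=133, proportions 0.0300752, 0.0977444, 0.075188, 0.0827068, 0.0526316, 0.6616541, giving 1−D = 0.5364916 (working shown to 7 dp, full precision carried).
Station 2: N=15, proportions 0.0666667, 0.4, 0.0666667, 0.0666667, 0.0666667, 0.0666667, 0.0666667, 0.2, giving 1−D = 0.7733333.
Difference = |0.5364916 − 0.7733333| = 0.2368417, i.e. 0.2368 to 4 decimal places.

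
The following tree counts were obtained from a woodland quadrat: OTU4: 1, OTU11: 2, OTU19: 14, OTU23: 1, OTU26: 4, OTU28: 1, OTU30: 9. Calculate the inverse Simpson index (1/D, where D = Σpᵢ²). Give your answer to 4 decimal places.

3.4133

Total N = 1+2+14+1+4+1+9 = 32, so the proportions are 0.03125, 0.0625, 0.4375, 0.03125, 0.125, 0.03125, 0.28125 (working shown to 8 dp, full precision carried).
D = 0.03125² + 0.0625² + 0.4375² + 0.03125² + 0.125² + 0.03125² + 0.28125² = 0.00097656 + 0.00390625 + 0.19140625 + 0.00097656 + 0.01562500 + 0.00097656 + 0.07910156 = 0.29296875.
So 1/D = 3.413333, i.e. 3.4133 to 4 decimal places.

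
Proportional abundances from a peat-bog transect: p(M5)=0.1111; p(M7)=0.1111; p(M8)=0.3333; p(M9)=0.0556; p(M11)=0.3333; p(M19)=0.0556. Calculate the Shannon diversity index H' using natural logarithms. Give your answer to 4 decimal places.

Each pᵢ ln pᵢ term (working shown to 6 dp, full precision carried): 0.1111×(-2.197325)=-0.244123, 0.1111×(-2.197325)=-0.244123, 0.3333×(-1.098712)=-0.366201, 0.0556×(-2.889572)=-0.160660, 0.3333×(-1.098712)=-0.366201, 0.0556×(-2.889572)=-0.160660.
Sum = -1.541968, so H' = 1.5420.

1.5420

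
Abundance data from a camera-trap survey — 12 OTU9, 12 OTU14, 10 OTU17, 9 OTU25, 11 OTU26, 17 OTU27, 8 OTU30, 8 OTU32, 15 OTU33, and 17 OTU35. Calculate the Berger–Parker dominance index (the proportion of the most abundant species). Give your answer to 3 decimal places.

0.143

Total N = 12+12+10+9+11+17+8+8+15+17 = 119, so the proportions are 0.10084, 0.10084, 0.08403, 0.07563, 0.09244, 0.14286, 0.06723, 0.06723, 0.12605, 0.14286 (working shown to 5 dp, full precision carried).
The largest proportion is 0.14286, i.e. d = 0.143 to 3 decimal places.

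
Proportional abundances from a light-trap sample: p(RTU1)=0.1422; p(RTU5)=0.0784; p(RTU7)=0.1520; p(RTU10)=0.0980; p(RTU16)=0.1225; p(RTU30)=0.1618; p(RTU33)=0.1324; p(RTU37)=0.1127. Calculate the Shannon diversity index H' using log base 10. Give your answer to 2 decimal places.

0.89

Each pᵢ log₁₀ pᵢ term (working shown to 4 dp, full precision carried): 0.1422×(-0.8471)=-0.1205, 0.0784×(-1.1057)=-0.0867, 0.152×(-0.8182)=-0.1244, 0.098×(-1.0088)=-0.0989, 0.1225×(-0.9119)=-0.1117, 0.1618×(-0.7910)=-0.1280, 0.1324×(-0.8781)=-0.1163, 0.1127×(-0.9481)=-0.1068.
Sum = -0.8932, so H' = 0.89.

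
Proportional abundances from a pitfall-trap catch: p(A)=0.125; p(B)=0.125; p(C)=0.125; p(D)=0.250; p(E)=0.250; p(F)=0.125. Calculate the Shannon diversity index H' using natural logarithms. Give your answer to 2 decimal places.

Each pᵢ ln pᵢ term (working shown to 4 dp, full precision carried): 0.125×(-2.0794)=-0.2599, 0.125×(-2.0794)=-0.2599, 0.125×(-2.0794)=-0.2599, 0.25×(-1.3863)=-0.3466, 0.25×(-1.3863)=-0.3466, 0.125×(-2.0794)=-0.2599.
Sum = -1.7329, so H' = 1.73.

1.73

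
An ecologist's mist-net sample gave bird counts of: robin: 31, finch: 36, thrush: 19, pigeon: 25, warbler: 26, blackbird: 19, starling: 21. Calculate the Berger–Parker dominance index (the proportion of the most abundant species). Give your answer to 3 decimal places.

0.203

Total N = 31+36+19+25+26+19+21 = 177, so the proportions are 0.17514, 0.20339, 0.10734, 0.14124, 0.14689, 0.10734, 0.11864 (working shown to 5 dp, full precision carried).
The largest proportion is 0.20339, i.e. d = 0.203 to 3 decimal places.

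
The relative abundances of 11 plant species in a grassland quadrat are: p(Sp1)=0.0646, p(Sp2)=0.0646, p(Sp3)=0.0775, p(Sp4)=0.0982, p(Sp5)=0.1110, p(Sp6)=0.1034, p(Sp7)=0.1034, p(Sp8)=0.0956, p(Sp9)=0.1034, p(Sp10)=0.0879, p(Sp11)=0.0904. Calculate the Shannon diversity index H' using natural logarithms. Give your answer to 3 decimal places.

2.383

Each pᵢ ln pᵢ term (working shown to 5 dp, full precision carried): 0.0646×(-2.73954)=-0.17697, 0.0646×(-2.73954)=-0.17697, 0.0775×(-2.55748)=-0.19820, 0.0982×(-2.32075)=-0.22790, 0.111×(-2.19823)=-0.24400, 0.1034×(-2.26915)=-0.23463, 0.1034×(-2.26915)=-0.23463, 0.0956×(-2.34758)=-0.22443, 0.1034×(-2.26915)=-0.23463, 0.0879×(-2.43156)=-0.21373, 0.0904×(-2.40351)=-0.21728.
Sum = -2.38338, so H' = 2.383.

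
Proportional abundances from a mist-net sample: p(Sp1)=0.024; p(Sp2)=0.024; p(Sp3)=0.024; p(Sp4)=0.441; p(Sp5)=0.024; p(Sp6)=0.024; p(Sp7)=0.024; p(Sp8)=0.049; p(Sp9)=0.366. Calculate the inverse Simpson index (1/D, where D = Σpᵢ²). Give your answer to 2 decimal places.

D = 0.024² + 0.024² + 0.024² + 0.441² + 0.024² + 0.024² + 0.024² + 0.049² + 0.366² = 0.00058 + 0.00058 + 0.00058 + 0.19448 + 0.00058 + 0.00058 + 0.00058 + 0.00240 + 0.13396 = 0.33429 (working shown to 5 dp, full precision carried).
So 1/D = 2.9914, i.e. 2.99 to 2 decimal places.

2.99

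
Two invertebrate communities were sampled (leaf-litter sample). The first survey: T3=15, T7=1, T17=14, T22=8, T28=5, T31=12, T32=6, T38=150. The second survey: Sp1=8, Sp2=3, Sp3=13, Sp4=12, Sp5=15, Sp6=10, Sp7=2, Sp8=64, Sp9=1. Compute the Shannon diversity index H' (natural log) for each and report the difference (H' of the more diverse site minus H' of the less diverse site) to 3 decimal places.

The first survey: N=211, proportions 0.07109, 0.00474, 0.06635, 0.03791, 0.0237, 0.05687, 0.02844, 0.7109, giving H' = 1.11292 (working shown to 5 dp, full precision carried).
The second survey: N=128, proportions 0.0625, 0.02344, 0.10156, 0.09375, 0.11719, 0.07812, 0.01562, 0.5, 0.00781, giving H' = 1.61534.
Difference = |1.11292 − 1.61534| = 0.50242, i.e. 0.502 to 3 decimal places.

0.502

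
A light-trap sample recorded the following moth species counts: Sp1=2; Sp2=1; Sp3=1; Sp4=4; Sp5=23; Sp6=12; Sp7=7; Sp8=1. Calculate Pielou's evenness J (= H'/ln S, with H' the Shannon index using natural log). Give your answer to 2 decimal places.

0.74

Total N = 2+1+1+4+23+12+7+1 = 51, so the proportions are 0.0392, 0.0196, 0.0196, 0.0784, 0.451, 0.2353, 0.1373, 0.0196 (working shown to 4 dp, full precision carried).
H' = −Σ pᵢ ln pᵢ = −((-0.1270) + (-0.0771) + (-0.0771) + (-0.1996) + (-0.3591) + (-0.3405) + (-0.2726) + (-0.0771)) = 1.5301.
With S = 8 species, ln S = 2.0794, so J = 1.5301/2.0794 = 0.7358, i.e. 0.74 to 2 decimal places.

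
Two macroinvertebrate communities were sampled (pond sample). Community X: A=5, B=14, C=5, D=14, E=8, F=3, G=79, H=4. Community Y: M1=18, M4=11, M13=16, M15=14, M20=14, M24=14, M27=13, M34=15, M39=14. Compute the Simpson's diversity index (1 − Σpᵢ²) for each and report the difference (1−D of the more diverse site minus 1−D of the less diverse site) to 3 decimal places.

0.276

Community X: N=132, proportions 0.03788, 0.10606, 0.03788, 0.10606, 0.06061, 0.02273, 0.59848, 0.0303, giving 1−D = 0.61134 (working shown to 5 dp, full precision carried).
Community Y: N=129, proportions 0.13953, 0.08527, 0.12403, 0.10853, 0.10853, 0.10853, 0.10078, 0.11628, 0.10853, giving 1−D = 0.88709.
Difference = |0.61134 − 0.88709| = 0.27575, i.e. 0.276 to 3 decimal places.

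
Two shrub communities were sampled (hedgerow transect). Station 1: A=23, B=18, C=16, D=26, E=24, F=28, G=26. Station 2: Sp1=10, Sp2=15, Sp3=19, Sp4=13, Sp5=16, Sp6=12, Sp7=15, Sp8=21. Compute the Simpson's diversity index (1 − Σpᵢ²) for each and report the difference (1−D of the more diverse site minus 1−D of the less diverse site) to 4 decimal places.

0.0162

Station 1: N=161, proportions 0.1428571429, 0.1118012422, 0.099378882, 0.1614906832, 0.149068323, 0.1739130435, 0.1614906832, giving 1−D = 0.8525905636 (working shown to 10 dp, full precision carried).
Station 2: N=121, proportions 0.0826446281, 0.1239669421, 0.1570247934, 0.1074380165, 0.132231405, 0.0991735537, 0.1239669421, 0.173553719, giving 1−D = 0.8687931152.
Difference = |0.8525905636 − 0.8687931152| = 0.0162025516, i.e. 0.0162 to 4 decimal places.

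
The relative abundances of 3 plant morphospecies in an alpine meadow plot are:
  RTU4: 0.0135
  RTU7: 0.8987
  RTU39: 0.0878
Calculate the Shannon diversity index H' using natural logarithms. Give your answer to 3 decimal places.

Each pᵢ ln pᵢ term (working shown to 5 dp, full precision carried): 0.0135×(-4.30507)=-0.05812, 0.8987×(-0.10681)=-0.09599, 0.0878×(-2.43269)=-0.21359.
Sum = -0.36770, so H' = 0.368.

0.368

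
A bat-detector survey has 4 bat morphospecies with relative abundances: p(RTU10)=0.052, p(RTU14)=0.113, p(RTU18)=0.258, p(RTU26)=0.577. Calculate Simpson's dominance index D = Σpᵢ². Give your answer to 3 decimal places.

0.415

D = 0.052² + 0.113² + 0.258² + 0.577² = 0.00270 + 0.01277 + 0.06656 + 0.33293 = 0.41497 (working shown to 5 dp, full precision carried).
To 3 decimal places, D = 0.415.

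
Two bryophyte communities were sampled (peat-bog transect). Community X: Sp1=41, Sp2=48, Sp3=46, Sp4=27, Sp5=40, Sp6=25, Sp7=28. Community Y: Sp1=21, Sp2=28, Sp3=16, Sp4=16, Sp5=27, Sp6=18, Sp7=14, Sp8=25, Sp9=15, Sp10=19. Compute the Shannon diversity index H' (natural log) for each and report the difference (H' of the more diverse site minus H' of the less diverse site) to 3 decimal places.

Community X: N=255, proportions 0.16078, 0.18824, 0.18039, 0.10588, 0.15686, 0.09804, 0.1098, giving H' = 1.91574 (working shown to 5 dp, full precision carried).
Community Y: N=199, proportions 0.10553, 0.1407, 0.0804, 0.0804, 0.13568, 0.09045, 0.07035, 0.12563, 0.07538, 0.09548, giving H' = 2.27342.
Difference = |1.91574 − 2.27342| = 0.35768, i.e. 0.358 to 3 decimal places.

0.358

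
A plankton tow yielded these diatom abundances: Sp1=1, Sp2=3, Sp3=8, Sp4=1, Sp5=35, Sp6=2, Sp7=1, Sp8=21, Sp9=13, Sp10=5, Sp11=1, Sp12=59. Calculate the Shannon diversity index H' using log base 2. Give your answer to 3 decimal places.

Total N = 1+3+8+1+35+2+1+21+13+5+1+59 = 150, so the proportions are 0.00667, 0.02, 0.05333, 0.00667, 0.23333, 0.01333, 0.00667, 0.14, 0.08667, 0.03333, 0.00667, 0.39333 (working shown to 5 dp, full precision carried).
Each pᵢ log₂ pᵢ term: 0.00667×(-7.22882)=-0.04819, 0.02×(-5.64386)=-0.11288, 0.05333×(-4.22882)=-0.22554, 0.00667×(-7.22882)=-0.04819, 0.23333×(-2.09954)=-0.48989, 0.01333×(-6.22882)=-0.08305, 0.00667×(-7.22882)=-0.04819, 0.14×(-2.83650)=-0.39711, 0.08667×(-3.52838)=-0.30579, 0.03333×(-4.90689)=-0.16356, 0.00667×(-7.22882)=-0.04819, 0.39333×(-1.34618)=-0.52950.
Sum = -2.50009, so H' = 2.500.

2.500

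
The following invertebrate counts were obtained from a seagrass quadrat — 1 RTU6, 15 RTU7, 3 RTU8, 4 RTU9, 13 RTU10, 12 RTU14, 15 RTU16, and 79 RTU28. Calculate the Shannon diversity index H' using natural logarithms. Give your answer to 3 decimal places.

1.446

Total N = 1+15+3+4+13+12+15+79 = 142, so the proportions are 0.00704, 0.10563, 0.02113, 0.02817, 0.09155, 0.08451, 0.10563, 0.55634 (working shown to 5 dp, full precision carried).
Each pᵢ ln pᵢ term: 0.00704×(-4.95583)=-0.03490, 0.10563×(-2.24778)=-0.23744, 0.02113×(-3.85721)=-0.08149, 0.02817×(-3.56953)=-0.10055, 0.09155×(-2.39088)=-0.21888, 0.08451×(-2.47092)=-0.20881, 0.10563×(-2.24778)=-0.23744, 0.55634×(-0.58638)=-0.32623.
Sum = -1.44574, so H' = 1.446.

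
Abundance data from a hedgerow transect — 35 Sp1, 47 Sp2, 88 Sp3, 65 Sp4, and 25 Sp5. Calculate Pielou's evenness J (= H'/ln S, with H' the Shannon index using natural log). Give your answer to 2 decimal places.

Total N = 35+47+88+65+25 = 260, so the proportions are 0.1346, 0.1808, 0.3385, 0.25, 0.0962 (working shown to 4 dp, full precision carried).
H' = −Σ pᵢ ln pᵢ = −((-0.2699) + (-0.3092) + (-0.3667) + (-0.3466) + (-0.2252)) = 1.5176.
With S = 5 species, ln S = 1.6094, so J = 1.5176/1.6094 = 0.9429, i.e. 0.94 to 2 decimal places.

0.94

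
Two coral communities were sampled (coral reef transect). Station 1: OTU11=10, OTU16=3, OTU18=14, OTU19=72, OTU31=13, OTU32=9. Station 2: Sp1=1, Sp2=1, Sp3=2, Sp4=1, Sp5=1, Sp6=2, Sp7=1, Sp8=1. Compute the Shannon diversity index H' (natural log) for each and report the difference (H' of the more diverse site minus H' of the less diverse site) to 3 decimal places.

Station 1: N=121, proportions 0.082645, 0.024793, 0.115702, 0.595041, 0.107438, 0.07438, giving H' = 1.289114 (working shown to 6 dp, full precision carried).
Station 2: N=10, proportions 0.1, 0.1, 0.2, 0.1, 0.1, 0.2, 0.1, 0.1, giving H' = 2.025326.
Difference = |1.289114 − 2.025326| = 0.736212, i.e. 0.736 to 3 decimal places.

0.736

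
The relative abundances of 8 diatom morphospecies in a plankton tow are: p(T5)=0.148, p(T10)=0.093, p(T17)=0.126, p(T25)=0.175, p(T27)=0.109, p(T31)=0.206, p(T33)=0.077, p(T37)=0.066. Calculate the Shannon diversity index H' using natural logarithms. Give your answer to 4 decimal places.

Each pᵢ ln pᵢ term (working shown to 6 dp, full precision carried): 0.148×(-1.910543)=-0.282760, 0.093×(-2.375156)=-0.220889, 0.126×(-2.071473)=-0.261006, 0.175×(-1.742969)=-0.305020, 0.109×(-2.216407)=-0.241588, 0.206×(-1.579879)=-0.325455, 0.077×(-2.563950)=-0.197424, 0.066×(-2.718101)=-0.179395.
Sum = -2.013537, so H' = 2.0135.

2.0135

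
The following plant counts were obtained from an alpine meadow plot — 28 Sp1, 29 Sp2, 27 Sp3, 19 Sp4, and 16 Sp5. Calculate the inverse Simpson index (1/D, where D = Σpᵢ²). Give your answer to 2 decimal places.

4.77

Total N = 28+29+27+19+16 = 119, so the proportions are 0.235294, 0.243697, 0.226891, 0.159664, 0.134454 (working shown to 6 dp, full precision carried).
D = 0.235294² + 0.243697² + 0.226891² + 0.159664² + 0.134454² = 0.055363 + 0.059388 + 0.051479 + 0.025493 + 0.018078 = 0.209802.
So 1/D = 4.7664, i.e. 4.77 to 2 decimal places.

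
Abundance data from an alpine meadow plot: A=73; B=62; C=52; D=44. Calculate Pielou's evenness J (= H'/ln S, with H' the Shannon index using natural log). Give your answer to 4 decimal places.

Total N = 73+62+52+44 = 231, so the proportions are 0.316017, 0.268398, 0.225108, 0.190476 (working shown to 6 dp, full precision carried).
H' = −Σ pᵢ ln pᵢ = −((-0.364039) + (-0.353020) + (-0.335676) + (-0.315853)) = 1.368587.
With S = 4 species, ln S = 1.386294, so J = 1.368587/1.386294 = 0.987227, i.e. 0.9872 to 4 decimal places.

0.9872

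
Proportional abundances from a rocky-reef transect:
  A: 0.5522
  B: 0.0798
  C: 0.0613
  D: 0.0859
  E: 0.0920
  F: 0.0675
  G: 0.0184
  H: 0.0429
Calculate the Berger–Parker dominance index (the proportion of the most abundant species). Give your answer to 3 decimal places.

The largest proportion is 0.5522, i.e. d = 0.552 to 3 decimal places.

0.552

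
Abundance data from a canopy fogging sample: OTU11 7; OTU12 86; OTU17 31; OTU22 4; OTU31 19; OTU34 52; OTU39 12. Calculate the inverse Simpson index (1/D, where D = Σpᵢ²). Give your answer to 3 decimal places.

3.828

Total N = 7+86+31+4+19+52+12 = 211, so the proportions are 0.0331754, 0.4075829, 0.1469194, 0.0189573, 0.0900474, 0.2464455, 0.056872 (working shown to 7 dp, full precision carried).
D = 0.0331754² + 0.4075829² + 0.1469194² + 0.0189573² + 0.0900474² + 0.2464455² + 0.056872² = 0.0011006 + 0.1661239 + 0.0215853 + 0.0003594 + 0.0081085 + 0.0607354 + 0.0032344 = 0.2612475.
So 1/D = 3.82779, i.e. 3.828 to 3 decimal places.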